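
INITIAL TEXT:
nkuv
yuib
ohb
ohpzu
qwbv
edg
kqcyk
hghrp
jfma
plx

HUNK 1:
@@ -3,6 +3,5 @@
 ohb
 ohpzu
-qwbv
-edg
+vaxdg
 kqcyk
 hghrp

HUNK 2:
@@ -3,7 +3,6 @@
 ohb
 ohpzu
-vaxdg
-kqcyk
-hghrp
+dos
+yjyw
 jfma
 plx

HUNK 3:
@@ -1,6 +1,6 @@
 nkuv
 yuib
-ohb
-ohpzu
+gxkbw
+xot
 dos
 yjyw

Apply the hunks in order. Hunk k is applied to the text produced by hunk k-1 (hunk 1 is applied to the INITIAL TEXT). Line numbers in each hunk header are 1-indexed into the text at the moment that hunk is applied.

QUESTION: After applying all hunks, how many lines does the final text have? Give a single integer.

Answer: 8

Derivation:
Hunk 1: at line 3 remove [qwbv,edg] add [vaxdg] -> 9 lines: nkuv yuib ohb ohpzu vaxdg kqcyk hghrp jfma plx
Hunk 2: at line 3 remove [vaxdg,kqcyk,hghrp] add [dos,yjyw] -> 8 lines: nkuv yuib ohb ohpzu dos yjyw jfma plx
Hunk 3: at line 1 remove [ohb,ohpzu] add [gxkbw,xot] -> 8 lines: nkuv yuib gxkbw xot dos yjyw jfma plx
Final line count: 8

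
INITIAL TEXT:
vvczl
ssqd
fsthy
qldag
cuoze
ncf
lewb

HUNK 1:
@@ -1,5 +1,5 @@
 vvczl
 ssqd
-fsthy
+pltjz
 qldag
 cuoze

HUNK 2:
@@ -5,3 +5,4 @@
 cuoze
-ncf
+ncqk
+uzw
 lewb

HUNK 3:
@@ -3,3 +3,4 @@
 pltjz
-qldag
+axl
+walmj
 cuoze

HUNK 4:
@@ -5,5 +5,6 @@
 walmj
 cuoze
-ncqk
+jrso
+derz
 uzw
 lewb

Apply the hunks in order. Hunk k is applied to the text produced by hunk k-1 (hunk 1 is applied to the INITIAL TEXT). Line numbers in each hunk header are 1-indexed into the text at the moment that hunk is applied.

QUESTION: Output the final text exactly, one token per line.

Answer: vvczl
ssqd
pltjz
axl
walmj
cuoze
jrso
derz
uzw
lewb

Derivation:
Hunk 1: at line 1 remove [fsthy] add [pltjz] -> 7 lines: vvczl ssqd pltjz qldag cuoze ncf lewb
Hunk 2: at line 5 remove [ncf] add [ncqk,uzw] -> 8 lines: vvczl ssqd pltjz qldag cuoze ncqk uzw lewb
Hunk 3: at line 3 remove [qldag] add [axl,walmj] -> 9 lines: vvczl ssqd pltjz axl walmj cuoze ncqk uzw lewb
Hunk 4: at line 5 remove [ncqk] add [jrso,derz] -> 10 lines: vvczl ssqd pltjz axl walmj cuoze jrso derz uzw lewb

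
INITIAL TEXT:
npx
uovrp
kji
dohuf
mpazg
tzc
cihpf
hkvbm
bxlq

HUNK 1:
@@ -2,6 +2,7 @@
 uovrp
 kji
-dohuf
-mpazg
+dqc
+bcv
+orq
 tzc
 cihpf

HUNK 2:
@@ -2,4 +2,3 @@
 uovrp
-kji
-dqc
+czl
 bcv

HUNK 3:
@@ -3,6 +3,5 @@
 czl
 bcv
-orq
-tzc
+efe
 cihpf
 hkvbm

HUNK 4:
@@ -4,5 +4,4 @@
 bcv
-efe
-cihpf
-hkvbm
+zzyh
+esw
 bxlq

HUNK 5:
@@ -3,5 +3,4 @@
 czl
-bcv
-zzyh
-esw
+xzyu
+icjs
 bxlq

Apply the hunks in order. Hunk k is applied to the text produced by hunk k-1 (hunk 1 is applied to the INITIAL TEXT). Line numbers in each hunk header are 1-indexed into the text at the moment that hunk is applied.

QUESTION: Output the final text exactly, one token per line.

Answer: npx
uovrp
czl
xzyu
icjs
bxlq

Derivation:
Hunk 1: at line 2 remove [dohuf,mpazg] add [dqc,bcv,orq] -> 10 lines: npx uovrp kji dqc bcv orq tzc cihpf hkvbm bxlq
Hunk 2: at line 2 remove [kji,dqc] add [czl] -> 9 lines: npx uovrp czl bcv orq tzc cihpf hkvbm bxlq
Hunk 3: at line 3 remove [orq,tzc] add [efe] -> 8 lines: npx uovrp czl bcv efe cihpf hkvbm bxlq
Hunk 4: at line 4 remove [efe,cihpf,hkvbm] add [zzyh,esw] -> 7 lines: npx uovrp czl bcv zzyh esw bxlq
Hunk 5: at line 3 remove [bcv,zzyh,esw] add [xzyu,icjs] -> 6 lines: npx uovrp czl xzyu icjs bxlq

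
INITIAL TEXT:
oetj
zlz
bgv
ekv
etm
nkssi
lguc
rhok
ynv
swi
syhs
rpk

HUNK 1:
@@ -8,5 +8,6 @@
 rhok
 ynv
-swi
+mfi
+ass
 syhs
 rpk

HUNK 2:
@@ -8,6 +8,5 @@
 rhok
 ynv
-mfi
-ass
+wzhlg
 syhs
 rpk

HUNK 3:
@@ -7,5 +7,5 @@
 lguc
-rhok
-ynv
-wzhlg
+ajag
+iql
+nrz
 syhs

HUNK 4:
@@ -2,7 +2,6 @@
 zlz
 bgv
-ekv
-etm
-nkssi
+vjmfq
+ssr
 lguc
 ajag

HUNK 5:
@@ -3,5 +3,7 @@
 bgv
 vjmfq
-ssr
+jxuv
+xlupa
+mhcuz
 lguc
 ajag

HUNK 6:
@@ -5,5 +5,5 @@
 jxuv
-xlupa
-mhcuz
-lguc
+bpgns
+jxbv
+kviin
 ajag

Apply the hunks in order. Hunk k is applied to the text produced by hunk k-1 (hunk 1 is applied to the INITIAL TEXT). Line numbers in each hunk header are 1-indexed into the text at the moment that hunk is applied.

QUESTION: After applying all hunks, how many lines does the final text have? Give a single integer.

Answer: 13

Derivation:
Hunk 1: at line 8 remove [swi] add [mfi,ass] -> 13 lines: oetj zlz bgv ekv etm nkssi lguc rhok ynv mfi ass syhs rpk
Hunk 2: at line 8 remove [mfi,ass] add [wzhlg] -> 12 lines: oetj zlz bgv ekv etm nkssi lguc rhok ynv wzhlg syhs rpk
Hunk 3: at line 7 remove [rhok,ynv,wzhlg] add [ajag,iql,nrz] -> 12 lines: oetj zlz bgv ekv etm nkssi lguc ajag iql nrz syhs rpk
Hunk 4: at line 2 remove [ekv,etm,nkssi] add [vjmfq,ssr] -> 11 lines: oetj zlz bgv vjmfq ssr lguc ajag iql nrz syhs rpk
Hunk 5: at line 3 remove [ssr] add [jxuv,xlupa,mhcuz] -> 13 lines: oetj zlz bgv vjmfq jxuv xlupa mhcuz lguc ajag iql nrz syhs rpk
Hunk 6: at line 5 remove [xlupa,mhcuz,lguc] add [bpgns,jxbv,kviin] -> 13 lines: oetj zlz bgv vjmfq jxuv bpgns jxbv kviin ajag iql nrz syhs rpk
Final line count: 13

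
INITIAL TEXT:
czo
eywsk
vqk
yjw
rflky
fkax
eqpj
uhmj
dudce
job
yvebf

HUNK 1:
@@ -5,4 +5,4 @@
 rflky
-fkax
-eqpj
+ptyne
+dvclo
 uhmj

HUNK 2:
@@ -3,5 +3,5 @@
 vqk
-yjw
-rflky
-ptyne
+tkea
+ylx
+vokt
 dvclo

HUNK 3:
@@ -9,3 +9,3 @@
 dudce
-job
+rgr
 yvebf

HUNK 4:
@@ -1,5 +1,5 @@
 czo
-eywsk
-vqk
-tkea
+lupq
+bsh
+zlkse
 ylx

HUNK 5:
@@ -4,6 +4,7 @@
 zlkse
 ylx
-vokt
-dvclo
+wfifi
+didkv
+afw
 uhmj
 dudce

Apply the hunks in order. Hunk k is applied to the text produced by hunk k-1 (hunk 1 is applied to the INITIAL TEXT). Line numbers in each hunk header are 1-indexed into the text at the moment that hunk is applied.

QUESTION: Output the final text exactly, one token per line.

Answer: czo
lupq
bsh
zlkse
ylx
wfifi
didkv
afw
uhmj
dudce
rgr
yvebf

Derivation:
Hunk 1: at line 5 remove [fkax,eqpj] add [ptyne,dvclo] -> 11 lines: czo eywsk vqk yjw rflky ptyne dvclo uhmj dudce job yvebf
Hunk 2: at line 3 remove [yjw,rflky,ptyne] add [tkea,ylx,vokt] -> 11 lines: czo eywsk vqk tkea ylx vokt dvclo uhmj dudce job yvebf
Hunk 3: at line 9 remove [job] add [rgr] -> 11 lines: czo eywsk vqk tkea ylx vokt dvclo uhmj dudce rgr yvebf
Hunk 4: at line 1 remove [eywsk,vqk,tkea] add [lupq,bsh,zlkse] -> 11 lines: czo lupq bsh zlkse ylx vokt dvclo uhmj dudce rgr yvebf
Hunk 5: at line 4 remove [vokt,dvclo] add [wfifi,didkv,afw] -> 12 lines: czo lupq bsh zlkse ylx wfifi didkv afw uhmj dudce rgr yvebf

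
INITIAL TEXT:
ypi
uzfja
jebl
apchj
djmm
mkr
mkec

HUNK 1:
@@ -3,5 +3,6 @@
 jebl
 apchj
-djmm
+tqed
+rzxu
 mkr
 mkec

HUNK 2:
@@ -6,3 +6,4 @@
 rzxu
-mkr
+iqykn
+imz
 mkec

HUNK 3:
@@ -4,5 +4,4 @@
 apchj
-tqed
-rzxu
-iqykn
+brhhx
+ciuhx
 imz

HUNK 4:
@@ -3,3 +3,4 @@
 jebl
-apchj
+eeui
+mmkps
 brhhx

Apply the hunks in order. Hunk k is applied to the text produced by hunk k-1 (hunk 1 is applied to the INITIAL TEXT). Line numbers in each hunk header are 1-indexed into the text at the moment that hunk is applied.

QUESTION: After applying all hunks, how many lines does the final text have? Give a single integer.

Answer: 9

Derivation:
Hunk 1: at line 3 remove [djmm] add [tqed,rzxu] -> 8 lines: ypi uzfja jebl apchj tqed rzxu mkr mkec
Hunk 2: at line 6 remove [mkr] add [iqykn,imz] -> 9 lines: ypi uzfja jebl apchj tqed rzxu iqykn imz mkec
Hunk 3: at line 4 remove [tqed,rzxu,iqykn] add [brhhx,ciuhx] -> 8 lines: ypi uzfja jebl apchj brhhx ciuhx imz mkec
Hunk 4: at line 3 remove [apchj] add [eeui,mmkps] -> 9 lines: ypi uzfja jebl eeui mmkps brhhx ciuhx imz mkec
Final line count: 9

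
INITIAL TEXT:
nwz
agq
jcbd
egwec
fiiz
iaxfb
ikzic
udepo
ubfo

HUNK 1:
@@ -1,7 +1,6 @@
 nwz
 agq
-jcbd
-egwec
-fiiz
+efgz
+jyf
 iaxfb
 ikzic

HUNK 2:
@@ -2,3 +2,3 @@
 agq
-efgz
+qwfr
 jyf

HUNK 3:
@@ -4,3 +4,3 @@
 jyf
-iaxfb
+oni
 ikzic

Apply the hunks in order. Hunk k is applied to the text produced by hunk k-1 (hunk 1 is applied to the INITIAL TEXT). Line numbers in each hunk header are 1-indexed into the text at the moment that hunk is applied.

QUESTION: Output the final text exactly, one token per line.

Hunk 1: at line 1 remove [jcbd,egwec,fiiz] add [efgz,jyf] -> 8 lines: nwz agq efgz jyf iaxfb ikzic udepo ubfo
Hunk 2: at line 2 remove [efgz] add [qwfr] -> 8 lines: nwz agq qwfr jyf iaxfb ikzic udepo ubfo
Hunk 3: at line 4 remove [iaxfb] add [oni] -> 8 lines: nwz agq qwfr jyf oni ikzic udepo ubfo

Answer: nwz
agq
qwfr
jyf
oni
ikzic
udepo
ubfo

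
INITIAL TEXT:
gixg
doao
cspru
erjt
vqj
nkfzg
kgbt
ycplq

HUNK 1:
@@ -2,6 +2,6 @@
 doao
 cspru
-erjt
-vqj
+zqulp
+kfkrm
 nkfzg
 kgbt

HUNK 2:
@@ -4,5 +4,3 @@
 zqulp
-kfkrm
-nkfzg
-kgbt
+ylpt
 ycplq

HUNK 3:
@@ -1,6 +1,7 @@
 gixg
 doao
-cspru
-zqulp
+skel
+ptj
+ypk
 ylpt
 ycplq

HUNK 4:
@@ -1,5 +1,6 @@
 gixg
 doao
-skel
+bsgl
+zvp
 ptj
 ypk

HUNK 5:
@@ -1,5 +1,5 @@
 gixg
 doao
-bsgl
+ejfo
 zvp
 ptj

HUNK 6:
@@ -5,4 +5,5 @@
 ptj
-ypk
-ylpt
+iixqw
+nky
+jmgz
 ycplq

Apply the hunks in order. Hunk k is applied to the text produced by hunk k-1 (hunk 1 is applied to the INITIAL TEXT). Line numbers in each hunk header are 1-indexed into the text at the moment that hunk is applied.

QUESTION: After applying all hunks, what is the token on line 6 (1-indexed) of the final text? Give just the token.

Hunk 1: at line 2 remove [erjt,vqj] add [zqulp,kfkrm] -> 8 lines: gixg doao cspru zqulp kfkrm nkfzg kgbt ycplq
Hunk 2: at line 4 remove [kfkrm,nkfzg,kgbt] add [ylpt] -> 6 lines: gixg doao cspru zqulp ylpt ycplq
Hunk 3: at line 1 remove [cspru,zqulp] add [skel,ptj,ypk] -> 7 lines: gixg doao skel ptj ypk ylpt ycplq
Hunk 4: at line 1 remove [skel] add [bsgl,zvp] -> 8 lines: gixg doao bsgl zvp ptj ypk ylpt ycplq
Hunk 5: at line 1 remove [bsgl] add [ejfo] -> 8 lines: gixg doao ejfo zvp ptj ypk ylpt ycplq
Hunk 6: at line 5 remove [ypk,ylpt] add [iixqw,nky,jmgz] -> 9 lines: gixg doao ejfo zvp ptj iixqw nky jmgz ycplq
Final line 6: iixqw

Answer: iixqw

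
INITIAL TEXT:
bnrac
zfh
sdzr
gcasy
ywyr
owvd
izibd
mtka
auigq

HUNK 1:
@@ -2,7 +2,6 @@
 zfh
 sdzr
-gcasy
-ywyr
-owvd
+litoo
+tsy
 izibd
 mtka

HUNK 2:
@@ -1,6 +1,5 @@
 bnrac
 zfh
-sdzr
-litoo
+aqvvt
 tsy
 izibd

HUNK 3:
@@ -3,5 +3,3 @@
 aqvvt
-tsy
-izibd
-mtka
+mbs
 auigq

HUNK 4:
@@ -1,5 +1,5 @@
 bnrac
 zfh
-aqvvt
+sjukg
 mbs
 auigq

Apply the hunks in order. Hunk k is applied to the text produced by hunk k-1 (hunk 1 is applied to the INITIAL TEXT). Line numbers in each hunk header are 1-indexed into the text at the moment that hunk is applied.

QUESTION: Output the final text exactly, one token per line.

Hunk 1: at line 2 remove [gcasy,ywyr,owvd] add [litoo,tsy] -> 8 lines: bnrac zfh sdzr litoo tsy izibd mtka auigq
Hunk 2: at line 1 remove [sdzr,litoo] add [aqvvt] -> 7 lines: bnrac zfh aqvvt tsy izibd mtka auigq
Hunk 3: at line 3 remove [tsy,izibd,mtka] add [mbs] -> 5 lines: bnrac zfh aqvvt mbs auigq
Hunk 4: at line 1 remove [aqvvt] add [sjukg] -> 5 lines: bnrac zfh sjukg mbs auigq

Answer: bnrac
zfh
sjukg
mbs
auigq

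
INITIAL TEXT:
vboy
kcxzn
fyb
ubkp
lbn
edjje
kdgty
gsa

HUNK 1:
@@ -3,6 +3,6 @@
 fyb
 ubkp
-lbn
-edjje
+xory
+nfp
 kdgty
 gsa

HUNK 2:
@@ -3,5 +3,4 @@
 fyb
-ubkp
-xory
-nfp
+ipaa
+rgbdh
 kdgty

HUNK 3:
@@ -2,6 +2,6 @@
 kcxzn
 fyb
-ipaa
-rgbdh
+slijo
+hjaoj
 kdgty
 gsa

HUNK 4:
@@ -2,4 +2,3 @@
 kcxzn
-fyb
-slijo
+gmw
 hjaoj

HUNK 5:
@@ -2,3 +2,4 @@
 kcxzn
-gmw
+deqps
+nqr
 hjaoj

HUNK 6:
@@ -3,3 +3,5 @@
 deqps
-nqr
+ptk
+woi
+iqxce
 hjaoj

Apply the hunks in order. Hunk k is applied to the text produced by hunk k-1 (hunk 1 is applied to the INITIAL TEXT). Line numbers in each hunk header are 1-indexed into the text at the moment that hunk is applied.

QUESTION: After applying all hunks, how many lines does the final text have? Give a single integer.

Answer: 9

Derivation:
Hunk 1: at line 3 remove [lbn,edjje] add [xory,nfp] -> 8 lines: vboy kcxzn fyb ubkp xory nfp kdgty gsa
Hunk 2: at line 3 remove [ubkp,xory,nfp] add [ipaa,rgbdh] -> 7 lines: vboy kcxzn fyb ipaa rgbdh kdgty gsa
Hunk 3: at line 2 remove [ipaa,rgbdh] add [slijo,hjaoj] -> 7 lines: vboy kcxzn fyb slijo hjaoj kdgty gsa
Hunk 4: at line 2 remove [fyb,slijo] add [gmw] -> 6 lines: vboy kcxzn gmw hjaoj kdgty gsa
Hunk 5: at line 2 remove [gmw] add [deqps,nqr] -> 7 lines: vboy kcxzn deqps nqr hjaoj kdgty gsa
Hunk 6: at line 3 remove [nqr] add [ptk,woi,iqxce] -> 9 lines: vboy kcxzn deqps ptk woi iqxce hjaoj kdgty gsa
Final line count: 9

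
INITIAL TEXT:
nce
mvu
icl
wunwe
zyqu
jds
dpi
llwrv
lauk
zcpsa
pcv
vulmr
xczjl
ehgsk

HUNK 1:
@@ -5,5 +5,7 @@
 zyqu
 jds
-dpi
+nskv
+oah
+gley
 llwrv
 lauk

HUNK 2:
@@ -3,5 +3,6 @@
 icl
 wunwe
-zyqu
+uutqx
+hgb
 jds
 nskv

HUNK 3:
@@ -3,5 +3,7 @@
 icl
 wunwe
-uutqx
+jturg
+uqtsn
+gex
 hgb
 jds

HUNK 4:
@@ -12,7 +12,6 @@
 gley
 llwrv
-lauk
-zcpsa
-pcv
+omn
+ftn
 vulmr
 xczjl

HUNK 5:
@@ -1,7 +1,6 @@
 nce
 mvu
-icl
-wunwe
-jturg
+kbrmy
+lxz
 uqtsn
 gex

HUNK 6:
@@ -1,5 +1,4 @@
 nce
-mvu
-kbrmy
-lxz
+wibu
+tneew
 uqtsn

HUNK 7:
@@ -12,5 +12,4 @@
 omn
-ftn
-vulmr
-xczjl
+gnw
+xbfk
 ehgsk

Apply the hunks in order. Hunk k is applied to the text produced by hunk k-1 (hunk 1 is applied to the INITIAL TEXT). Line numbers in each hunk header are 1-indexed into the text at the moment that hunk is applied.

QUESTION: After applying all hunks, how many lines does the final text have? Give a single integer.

Answer: 15

Derivation:
Hunk 1: at line 5 remove [dpi] add [nskv,oah,gley] -> 16 lines: nce mvu icl wunwe zyqu jds nskv oah gley llwrv lauk zcpsa pcv vulmr xczjl ehgsk
Hunk 2: at line 3 remove [zyqu] add [uutqx,hgb] -> 17 lines: nce mvu icl wunwe uutqx hgb jds nskv oah gley llwrv lauk zcpsa pcv vulmr xczjl ehgsk
Hunk 3: at line 3 remove [uutqx] add [jturg,uqtsn,gex] -> 19 lines: nce mvu icl wunwe jturg uqtsn gex hgb jds nskv oah gley llwrv lauk zcpsa pcv vulmr xczjl ehgsk
Hunk 4: at line 12 remove [lauk,zcpsa,pcv] add [omn,ftn] -> 18 lines: nce mvu icl wunwe jturg uqtsn gex hgb jds nskv oah gley llwrv omn ftn vulmr xczjl ehgsk
Hunk 5: at line 1 remove [icl,wunwe,jturg] add [kbrmy,lxz] -> 17 lines: nce mvu kbrmy lxz uqtsn gex hgb jds nskv oah gley llwrv omn ftn vulmr xczjl ehgsk
Hunk 6: at line 1 remove [mvu,kbrmy,lxz] add [wibu,tneew] -> 16 lines: nce wibu tneew uqtsn gex hgb jds nskv oah gley llwrv omn ftn vulmr xczjl ehgsk
Hunk 7: at line 12 remove [ftn,vulmr,xczjl] add [gnw,xbfk] -> 15 lines: nce wibu tneew uqtsn gex hgb jds nskv oah gley llwrv omn gnw xbfk ehgsk
Final line count: 15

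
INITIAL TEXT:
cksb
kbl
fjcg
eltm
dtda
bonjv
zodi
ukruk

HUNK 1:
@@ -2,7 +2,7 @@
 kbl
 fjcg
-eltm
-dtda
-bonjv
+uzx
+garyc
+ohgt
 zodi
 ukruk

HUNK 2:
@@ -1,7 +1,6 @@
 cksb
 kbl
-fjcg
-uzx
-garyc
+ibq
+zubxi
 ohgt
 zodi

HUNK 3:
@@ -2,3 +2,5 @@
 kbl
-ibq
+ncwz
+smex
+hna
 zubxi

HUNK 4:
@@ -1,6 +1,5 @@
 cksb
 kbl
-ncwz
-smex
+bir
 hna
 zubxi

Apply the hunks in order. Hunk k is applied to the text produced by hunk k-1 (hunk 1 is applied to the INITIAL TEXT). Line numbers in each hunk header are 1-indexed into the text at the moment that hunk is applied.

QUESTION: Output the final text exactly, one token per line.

Hunk 1: at line 2 remove [eltm,dtda,bonjv] add [uzx,garyc,ohgt] -> 8 lines: cksb kbl fjcg uzx garyc ohgt zodi ukruk
Hunk 2: at line 1 remove [fjcg,uzx,garyc] add [ibq,zubxi] -> 7 lines: cksb kbl ibq zubxi ohgt zodi ukruk
Hunk 3: at line 2 remove [ibq] add [ncwz,smex,hna] -> 9 lines: cksb kbl ncwz smex hna zubxi ohgt zodi ukruk
Hunk 4: at line 1 remove [ncwz,smex] add [bir] -> 8 lines: cksb kbl bir hna zubxi ohgt zodi ukruk

Answer: cksb
kbl
bir
hna
zubxi
ohgt
zodi
ukruk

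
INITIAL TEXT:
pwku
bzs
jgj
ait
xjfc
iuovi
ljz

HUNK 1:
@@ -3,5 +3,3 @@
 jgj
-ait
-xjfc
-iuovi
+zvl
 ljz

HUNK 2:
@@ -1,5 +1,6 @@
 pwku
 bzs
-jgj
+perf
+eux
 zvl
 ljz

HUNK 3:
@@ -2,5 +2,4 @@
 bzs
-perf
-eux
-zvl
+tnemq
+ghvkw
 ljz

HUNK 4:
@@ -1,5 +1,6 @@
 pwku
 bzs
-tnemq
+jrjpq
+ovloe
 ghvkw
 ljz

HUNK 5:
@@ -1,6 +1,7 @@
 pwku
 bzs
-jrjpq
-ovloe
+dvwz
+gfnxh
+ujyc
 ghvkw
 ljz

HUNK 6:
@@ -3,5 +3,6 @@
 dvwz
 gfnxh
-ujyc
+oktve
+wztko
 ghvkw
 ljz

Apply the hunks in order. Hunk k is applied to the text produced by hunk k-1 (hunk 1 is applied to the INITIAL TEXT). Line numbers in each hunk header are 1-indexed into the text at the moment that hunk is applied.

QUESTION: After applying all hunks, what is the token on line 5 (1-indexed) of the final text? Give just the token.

Hunk 1: at line 3 remove [ait,xjfc,iuovi] add [zvl] -> 5 lines: pwku bzs jgj zvl ljz
Hunk 2: at line 1 remove [jgj] add [perf,eux] -> 6 lines: pwku bzs perf eux zvl ljz
Hunk 3: at line 2 remove [perf,eux,zvl] add [tnemq,ghvkw] -> 5 lines: pwku bzs tnemq ghvkw ljz
Hunk 4: at line 1 remove [tnemq] add [jrjpq,ovloe] -> 6 lines: pwku bzs jrjpq ovloe ghvkw ljz
Hunk 5: at line 1 remove [jrjpq,ovloe] add [dvwz,gfnxh,ujyc] -> 7 lines: pwku bzs dvwz gfnxh ujyc ghvkw ljz
Hunk 6: at line 3 remove [ujyc] add [oktve,wztko] -> 8 lines: pwku bzs dvwz gfnxh oktve wztko ghvkw ljz
Final line 5: oktve

Answer: oktve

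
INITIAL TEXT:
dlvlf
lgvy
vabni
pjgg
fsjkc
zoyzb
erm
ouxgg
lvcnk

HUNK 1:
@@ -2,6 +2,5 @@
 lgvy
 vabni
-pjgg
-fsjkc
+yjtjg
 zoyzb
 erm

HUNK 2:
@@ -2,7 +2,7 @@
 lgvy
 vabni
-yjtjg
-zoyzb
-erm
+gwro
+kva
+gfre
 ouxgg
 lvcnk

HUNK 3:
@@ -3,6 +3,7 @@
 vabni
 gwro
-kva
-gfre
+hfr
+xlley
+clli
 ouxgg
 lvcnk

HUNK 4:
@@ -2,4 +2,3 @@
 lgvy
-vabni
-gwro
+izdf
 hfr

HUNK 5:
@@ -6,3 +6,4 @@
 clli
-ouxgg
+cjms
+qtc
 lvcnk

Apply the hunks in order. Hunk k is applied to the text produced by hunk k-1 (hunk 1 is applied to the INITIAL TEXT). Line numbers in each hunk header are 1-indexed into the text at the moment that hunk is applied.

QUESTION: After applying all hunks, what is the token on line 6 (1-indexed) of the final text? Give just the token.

Hunk 1: at line 2 remove [pjgg,fsjkc] add [yjtjg] -> 8 lines: dlvlf lgvy vabni yjtjg zoyzb erm ouxgg lvcnk
Hunk 2: at line 2 remove [yjtjg,zoyzb,erm] add [gwro,kva,gfre] -> 8 lines: dlvlf lgvy vabni gwro kva gfre ouxgg lvcnk
Hunk 3: at line 3 remove [kva,gfre] add [hfr,xlley,clli] -> 9 lines: dlvlf lgvy vabni gwro hfr xlley clli ouxgg lvcnk
Hunk 4: at line 2 remove [vabni,gwro] add [izdf] -> 8 lines: dlvlf lgvy izdf hfr xlley clli ouxgg lvcnk
Hunk 5: at line 6 remove [ouxgg] add [cjms,qtc] -> 9 lines: dlvlf lgvy izdf hfr xlley clli cjms qtc lvcnk
Final line 6: clli

Answer: clli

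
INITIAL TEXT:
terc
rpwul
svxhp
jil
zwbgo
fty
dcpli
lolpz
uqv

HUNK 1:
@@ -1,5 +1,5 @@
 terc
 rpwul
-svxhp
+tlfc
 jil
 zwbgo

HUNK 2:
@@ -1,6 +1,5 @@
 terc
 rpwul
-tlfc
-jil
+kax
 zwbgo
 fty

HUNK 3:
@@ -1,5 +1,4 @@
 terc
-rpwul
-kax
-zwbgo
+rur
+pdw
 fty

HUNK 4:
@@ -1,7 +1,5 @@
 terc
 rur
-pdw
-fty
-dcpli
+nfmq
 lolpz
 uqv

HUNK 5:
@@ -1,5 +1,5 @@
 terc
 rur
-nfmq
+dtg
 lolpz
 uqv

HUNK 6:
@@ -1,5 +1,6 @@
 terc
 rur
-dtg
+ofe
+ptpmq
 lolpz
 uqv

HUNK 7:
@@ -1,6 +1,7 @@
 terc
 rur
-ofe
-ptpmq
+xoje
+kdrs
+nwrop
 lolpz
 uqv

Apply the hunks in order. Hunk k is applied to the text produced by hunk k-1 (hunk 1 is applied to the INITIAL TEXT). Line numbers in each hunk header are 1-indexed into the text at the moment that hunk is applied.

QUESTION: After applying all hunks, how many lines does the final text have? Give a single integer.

Answer: 7

Derivation:
Hunk 1: at line 1 remove [svxhp] add [tlfc] -> 9 lines: terc rpwul tlfc jil zwbgo fty dcpli lolpz uqv
Hunk 2: at line 1 remove [tlfc,jil] add [kax] -> 8 lines: terc rpwul kax zwbgo fty dcpli lolpz uqv
Hunk 3: at line 1 remove [rpwul,kax,zwbgo] add [rur,pdw] -> 7 lines: terc rur pdw fty dcpli lolpz uqv
Hunk 4: at line 1 remove [pdw,fty,dcpli] add [nfmq] -> 5 lines: terc rur nfmq lolpz uqv
Hunk 5: at line 1 remove [nfmq] add [dtg] -> 5 lines: terc rur dtg lolpz uqv
Hunk 6: at line 1 remove [dtg] add [ofe,ptpmq] -> 6 lines: terc rur ofe ptpmq lolpz uqv
Hunk 7: at line 1 remove [ofe,ptpmq] add [xoje,kdrs,nwrop] -> 7 lines: terc rur xoje kdrs nwrop lolpz uqv
Final line count: 7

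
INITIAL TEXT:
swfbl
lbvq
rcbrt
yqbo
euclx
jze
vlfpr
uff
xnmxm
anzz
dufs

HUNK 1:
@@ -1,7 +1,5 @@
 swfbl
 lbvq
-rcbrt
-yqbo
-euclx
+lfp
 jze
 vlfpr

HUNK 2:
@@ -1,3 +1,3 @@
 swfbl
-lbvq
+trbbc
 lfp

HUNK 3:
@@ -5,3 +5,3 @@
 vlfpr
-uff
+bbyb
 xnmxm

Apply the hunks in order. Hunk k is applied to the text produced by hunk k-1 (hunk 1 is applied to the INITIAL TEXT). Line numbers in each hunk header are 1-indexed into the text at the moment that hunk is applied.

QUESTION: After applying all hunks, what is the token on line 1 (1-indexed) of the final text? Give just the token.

Hunk 1: at line 1 remove [rcbrt,yqbo,euclx] add [lfp] -> 9 lines: swfbl lbvq lfp jze vlfpr uff xnmxm anzz dufs
Hunk 2: at line 1 remove [lbvq] add [trbbc] -> 9 lines: swfbl trbbc lfp jze vlfpr uff xnmxm anzz dufs
Hunk 3: at line 5 remove [uff] add [bbyb] -> 9 lines: swfbl trbbc lfp jze vlfpr bbyb xnmxm anzz dufs
Final line 1: swfbl

Answer: swfbl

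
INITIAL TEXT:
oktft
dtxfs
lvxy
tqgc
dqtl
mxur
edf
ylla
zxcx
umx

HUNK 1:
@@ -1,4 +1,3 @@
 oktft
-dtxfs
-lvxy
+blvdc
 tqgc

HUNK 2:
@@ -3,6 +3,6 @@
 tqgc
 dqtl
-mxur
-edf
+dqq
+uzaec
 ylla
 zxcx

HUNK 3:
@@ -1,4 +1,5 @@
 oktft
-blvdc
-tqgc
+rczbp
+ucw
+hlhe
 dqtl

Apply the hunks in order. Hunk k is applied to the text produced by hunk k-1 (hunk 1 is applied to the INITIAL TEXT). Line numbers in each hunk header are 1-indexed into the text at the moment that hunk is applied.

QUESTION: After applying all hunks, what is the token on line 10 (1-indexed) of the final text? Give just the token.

Hunk 1: at line 1 remove [dtxfs,lvxy] add [blvdc] -> 9 lines: oktft blvdc tqgc dqtl mxur edf ylla zxcx umx
Hunk 2: at line 3 remove [mxur,edf] add [dqq,uzaec] -> 9 lines: oktft blvdc tqgc dqtl dqq uzaec ylla zxcx umx
Hunk 3: at line 1 remove [blvdc,tqgc] add [rczbp,ucw,hlhe] -> 10 lines: oktft rczbp ucw hlhe dqtl dqq uzaec ylla zxcx umx
Final line 10: umx

Answer: umx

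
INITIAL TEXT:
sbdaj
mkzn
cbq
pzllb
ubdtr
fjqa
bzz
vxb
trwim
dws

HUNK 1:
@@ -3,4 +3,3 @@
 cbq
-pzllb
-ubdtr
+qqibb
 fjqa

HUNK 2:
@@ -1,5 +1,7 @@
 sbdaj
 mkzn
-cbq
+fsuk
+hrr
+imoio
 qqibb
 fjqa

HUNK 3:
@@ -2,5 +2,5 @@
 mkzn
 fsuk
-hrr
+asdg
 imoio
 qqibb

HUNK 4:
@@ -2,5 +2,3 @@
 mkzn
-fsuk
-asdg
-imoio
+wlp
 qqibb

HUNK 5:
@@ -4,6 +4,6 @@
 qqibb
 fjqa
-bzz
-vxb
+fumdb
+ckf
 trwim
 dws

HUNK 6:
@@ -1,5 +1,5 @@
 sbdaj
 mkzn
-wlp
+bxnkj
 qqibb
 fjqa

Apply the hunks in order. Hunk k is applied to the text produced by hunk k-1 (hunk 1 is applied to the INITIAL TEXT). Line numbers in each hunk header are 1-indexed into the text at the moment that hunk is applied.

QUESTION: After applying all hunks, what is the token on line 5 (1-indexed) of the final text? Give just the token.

Hunk 1: at line 3 remove [pzllb,ubdtr] add [qqibb] -> 9 lines: sbdaj mkzn cbq qqibb fjqa bzz vxb trwim dws
Hunk 2: at line 1 remove [cbq] add [fsuk,hrr,imoio] -> 11 lines: sbdaj mkzn fsuk hrr imoio qqibb fjqa bzz vxb trwim dws
Hunk 3: at line 2 remove [hrr] add [asdg] -> 11 lines: sbdaj mkzn fsuk asdg imoio qqibb fjqa bzz vxb trwim dws
Hunk 4: at line 2 remove [fsuk,asdg,imoio] add [wlp] -> 9 lines: sbdaj mkzn wlp qqibb fjqa bzz vxb trwim dws
Hunk 5: at line 4 remove [bzz,vxb] add [fumdb,ckf] -> 9 lines: sbdaj mkzn wlp qqibb fjqa fumdb ckf trwim dws
Hunk 6: at line 1 remove [wlp] add [bxnkj] -> 9 lines: sbdaj mkzn bxnkj qqibb fjqa fumdb ckf trwim dws
Final line 5: fjqa

Answer: fjqa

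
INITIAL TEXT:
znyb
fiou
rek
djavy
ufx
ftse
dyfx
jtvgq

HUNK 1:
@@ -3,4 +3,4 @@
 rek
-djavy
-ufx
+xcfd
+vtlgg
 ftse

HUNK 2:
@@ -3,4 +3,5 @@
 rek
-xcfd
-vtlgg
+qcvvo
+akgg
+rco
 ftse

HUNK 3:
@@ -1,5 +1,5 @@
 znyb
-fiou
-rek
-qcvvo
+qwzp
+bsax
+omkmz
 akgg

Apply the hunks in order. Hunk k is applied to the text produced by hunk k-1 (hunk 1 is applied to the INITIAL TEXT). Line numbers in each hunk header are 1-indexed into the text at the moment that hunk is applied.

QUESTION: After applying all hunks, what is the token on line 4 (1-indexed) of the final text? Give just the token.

Hunk 1: at line 3 remove [djavy,ufx] add [xcfd,vtlgg] -> 8 lines: znyb fiou rek xcfd vtlgg ftse dyfx jtvgq
Hunk 2: at line 3 remove [xcfd,vtlgg] add [qcvvo,akgg,rco] -> 9 lines: znyb fiou rek qcvvo akgg rco ftse dyfx jtvgq
Hunk 3: at line 1 remove [fiou,rek,qcvvo] add [qwzp,bsax,omkmz] -> 9 lines: znyb qwzp bsax omkmz akgg rco ftse dyfx jtvgq
Final line 4: omkmz

Answer: omkmz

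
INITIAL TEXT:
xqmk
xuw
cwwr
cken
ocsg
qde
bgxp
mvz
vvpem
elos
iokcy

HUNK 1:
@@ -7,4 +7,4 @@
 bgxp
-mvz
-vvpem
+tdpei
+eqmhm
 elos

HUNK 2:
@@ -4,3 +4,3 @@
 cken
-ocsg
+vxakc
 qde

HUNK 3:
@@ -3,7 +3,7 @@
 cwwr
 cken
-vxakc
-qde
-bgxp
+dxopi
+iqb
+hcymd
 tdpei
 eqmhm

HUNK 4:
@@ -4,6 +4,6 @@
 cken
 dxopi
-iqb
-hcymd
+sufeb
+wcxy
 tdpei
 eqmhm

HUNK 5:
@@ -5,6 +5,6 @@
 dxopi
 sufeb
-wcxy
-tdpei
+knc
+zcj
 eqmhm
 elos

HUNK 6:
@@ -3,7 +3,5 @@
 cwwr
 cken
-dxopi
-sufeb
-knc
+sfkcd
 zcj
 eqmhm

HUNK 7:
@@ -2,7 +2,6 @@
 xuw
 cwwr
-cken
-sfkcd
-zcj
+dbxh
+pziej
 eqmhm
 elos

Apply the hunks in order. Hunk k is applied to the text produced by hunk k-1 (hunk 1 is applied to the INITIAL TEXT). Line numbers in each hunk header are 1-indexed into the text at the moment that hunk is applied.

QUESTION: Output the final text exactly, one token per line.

Hunk 1: at line 7 remove [mvz,vvpem] add [tdpei,eqmhm] -> 11 lines: xqmk xuw cwwr cken ocsg qde bgxp tdpei eqmhm elos iokcy
Hunk 2: at line 4 remove [ocsg] add [vxakc] -> 11 lines: xqmk xuw cwwr cken vxakc qde bgxp tdpei eqmhm elos iokcy
Hunk 3: at line 3 remove [vxakc,qde,bgxp] add [dxopi,iqb,hcymd] -> 11 lines: xqmk xuw cwwr cken dxopi iqb hcymd tdpei eqmhm elos iokcy
Hunk 4: at line 4 remove [iqb,hcymd] add [sufeb,wcxy] -> 11 lines: xqmk xuw cwwr cken dxopi sufeb wcxy tdpei eqmhm elos iokcy
Hunk 5: at line 5 remove [wcxy,tdpei] add [knc,zcj] -> 11 lines: xqmk xuw cwwr cken dxopi sufeb knc zcj eqmhm elos iokcy
Hunk 6: at line 3 remove [dxopi,sufeb,knc] add [sfkcd] -> 9 lines: xqmk xuw cwwr cken sfkcd zcj eqmhm elos iokcy
Hunk 7: at line 2 remove [cken,sfkcd,zcj] add [dbxh,pziej] -> 8 lines: xqmk xuw cwwr dbxh pziej eqmhm elos iokcy

Answer: xqmk
xuw
cwwr
dbxh
pziej
eqmhm
elos
iokcy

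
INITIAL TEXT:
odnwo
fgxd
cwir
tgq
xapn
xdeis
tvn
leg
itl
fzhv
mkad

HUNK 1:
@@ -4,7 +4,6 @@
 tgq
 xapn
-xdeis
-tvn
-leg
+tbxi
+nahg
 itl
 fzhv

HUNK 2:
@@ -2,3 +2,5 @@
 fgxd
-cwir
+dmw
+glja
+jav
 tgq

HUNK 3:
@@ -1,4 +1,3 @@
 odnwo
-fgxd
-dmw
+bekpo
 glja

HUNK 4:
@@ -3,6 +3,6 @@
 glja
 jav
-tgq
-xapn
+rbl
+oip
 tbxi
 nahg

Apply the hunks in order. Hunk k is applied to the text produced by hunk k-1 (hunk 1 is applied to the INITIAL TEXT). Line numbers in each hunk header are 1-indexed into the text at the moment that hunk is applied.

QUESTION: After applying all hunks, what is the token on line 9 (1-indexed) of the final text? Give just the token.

Answer: itl

Derivation:
Hunk 1: at line 4 remove [xdeis,tvn,leg] add [tbxi,nahg] -> 10 lines: odnwo fgxd cwir tgq xapn tbxi nahg itl fzhv mkad
Hunk 2: at line 2 remove [cwir] add [dmw,glja,jav] -> 12 lines: odnwo fgxd dmw glja jav tgq xapn tbxi nahg itl fzhv mkad
Hunk 3: at line 1 remove [fgxd,dmw] add [bekpo] -> 11 lines: odnwo bekpo glja jav tgq xapn tbxi nahg itl fzhv mkad
Hunk 4: at line 3 remove [tgq,xapn] add [rbl,oip] -> 11 lines: odnwo bekpo glja jav rbl oip tbxi nahg itl fzhv mkad
Final line 9: itl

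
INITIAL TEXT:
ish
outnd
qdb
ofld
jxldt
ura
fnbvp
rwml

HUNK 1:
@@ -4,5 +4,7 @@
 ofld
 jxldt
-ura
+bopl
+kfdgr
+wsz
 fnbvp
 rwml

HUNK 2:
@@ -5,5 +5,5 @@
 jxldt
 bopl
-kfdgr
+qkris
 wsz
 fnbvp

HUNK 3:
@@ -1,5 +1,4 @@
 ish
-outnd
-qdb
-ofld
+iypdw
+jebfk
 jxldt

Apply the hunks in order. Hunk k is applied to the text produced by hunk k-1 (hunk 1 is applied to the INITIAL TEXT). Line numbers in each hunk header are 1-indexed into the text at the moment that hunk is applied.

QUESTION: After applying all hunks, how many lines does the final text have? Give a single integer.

Hunk 1: at line 4 remove [ura] add [bopl,kfdgr,wsz] -> 10 lines: ish outnd qdb ofld jxldt bopl kfdgr wsz fnbvp rwml
Hunk 2: at line 5 remove [kfdgr] add [qkris] -> 10 lines: ish outnd qdb ofld jxldt bopl qkris wsz fnbvp rwml
Hunk 3: at line 1 remove [outnd,qdb,ofld] add [iypdw,jebfk] -> 9 lines: ish iypdw jebfk jxldt bopl qkris wsz fnbvp rwml
Final line count: 9

Answer: 9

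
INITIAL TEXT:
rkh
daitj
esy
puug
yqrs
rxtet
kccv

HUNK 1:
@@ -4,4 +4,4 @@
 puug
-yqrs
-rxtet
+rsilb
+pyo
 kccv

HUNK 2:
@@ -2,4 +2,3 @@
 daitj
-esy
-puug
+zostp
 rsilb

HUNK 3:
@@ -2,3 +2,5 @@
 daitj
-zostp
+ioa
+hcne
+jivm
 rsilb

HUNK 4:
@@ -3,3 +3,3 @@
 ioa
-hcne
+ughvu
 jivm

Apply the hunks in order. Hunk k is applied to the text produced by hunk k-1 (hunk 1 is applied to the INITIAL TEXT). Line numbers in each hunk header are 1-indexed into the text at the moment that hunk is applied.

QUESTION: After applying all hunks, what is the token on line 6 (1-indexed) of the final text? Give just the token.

Answer: rsilb

Derivation:
Hunk 1: at line 4 remove [yqrs,rxtet] add [rsilb,pyo] -> 7 lines: rkh daitj esy puug rsilb pyo kccv
Hunk 2: at line 2 remove [esy,puug] add [zostp] -> 6 lines: rkh daitj zostp rsilb pyo kccv
Hunk 3: at line 2 remove [zostp] add [ioa,hcne,jivm] -> 8 lines: rkh daitj ioa hcne jivm rsilb pyo kccv
Hunk 4: at line 3 remove [hcne] add [ughvu] -> 8 lines: rkh daitj ioa ughvu jivm rsilb pyo kccv
Final line 6: rsilb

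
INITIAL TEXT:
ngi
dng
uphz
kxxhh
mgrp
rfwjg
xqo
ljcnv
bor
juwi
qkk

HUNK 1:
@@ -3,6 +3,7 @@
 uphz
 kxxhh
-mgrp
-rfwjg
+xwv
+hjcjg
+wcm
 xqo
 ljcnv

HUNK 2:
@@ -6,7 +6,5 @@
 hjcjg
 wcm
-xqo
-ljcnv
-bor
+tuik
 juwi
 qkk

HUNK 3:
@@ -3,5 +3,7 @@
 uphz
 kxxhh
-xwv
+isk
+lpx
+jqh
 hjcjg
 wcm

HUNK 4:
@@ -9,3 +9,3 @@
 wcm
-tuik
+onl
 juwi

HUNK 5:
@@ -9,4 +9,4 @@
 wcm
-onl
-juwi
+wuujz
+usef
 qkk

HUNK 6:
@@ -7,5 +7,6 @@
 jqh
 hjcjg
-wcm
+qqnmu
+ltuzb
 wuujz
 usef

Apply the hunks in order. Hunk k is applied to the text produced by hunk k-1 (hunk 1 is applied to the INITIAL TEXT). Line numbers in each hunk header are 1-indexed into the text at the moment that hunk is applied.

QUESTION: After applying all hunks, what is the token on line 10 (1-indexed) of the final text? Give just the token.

Hunk 1: at line 3 remove [mgrp,rfwjg] add [xwv,hjcjg,wcm] -> 12 lines: ngi dng uphz kxxhh xwv hjcjg wcm xqo ljcnv bor juwi qkk
Hunk 2: at line 6 remove [xqo,ljcnv,bor] add [tuik] -> 10 lines: ngi dng uphz kxxhh xwv hjcjg wcm tuik juwi qkk
Hunk 3: at line 3 remove [xwv] add [isk,lpx,jqh] -> 12 lines: ngi dng uphz kxxhh isk lpx jqh hjcjg wcm tuik juwi qkk
Hunk 4: at line 9 remove [tuik] add [onl] -> 12 lines: ngi dng uphz kxxhh isk lpx jqh hjcjg wcm onl juwi qkk
Hunk 5: at line 9 remove [onl,juwi] add [wuujz,usef] -> 12 lines: ngi dng uphz kxxhh isk lpx jqh hjcjg wcm wuujz usef qkk
Hunk 6: at line 7 remove [wcm] add [qqnmu,ltuzb] -> 13 lines: ngi dng uphz kxxhh isk lpx jqh hjcjg qqnmu ltuzb wuujz usef qkk
Final line 10: ltuzb

Answer: ltuzb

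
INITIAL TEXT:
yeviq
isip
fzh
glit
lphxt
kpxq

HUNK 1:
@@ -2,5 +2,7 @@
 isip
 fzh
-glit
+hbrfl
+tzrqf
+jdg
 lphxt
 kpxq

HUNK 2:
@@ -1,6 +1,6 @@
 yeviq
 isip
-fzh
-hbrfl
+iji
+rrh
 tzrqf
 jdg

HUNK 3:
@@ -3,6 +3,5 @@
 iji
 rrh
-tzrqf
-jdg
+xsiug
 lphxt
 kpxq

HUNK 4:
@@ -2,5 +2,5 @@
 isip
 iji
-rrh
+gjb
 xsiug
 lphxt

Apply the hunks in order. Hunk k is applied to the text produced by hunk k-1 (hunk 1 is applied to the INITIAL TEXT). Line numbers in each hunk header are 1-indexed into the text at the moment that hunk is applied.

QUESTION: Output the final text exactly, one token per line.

Answer: yeviq
isip
iji
gjb
xsiug
lphxt
kpxq

Derivation:
Hunk 1: at line 2 remove [glit] add [hbrfl,tzrqf,jdg] -> 8 lines: yeviq isip fzh hbrfl tzrqf jdg lphxt kpxq
Hunk 2: at line 1 remove [fzh,hbrfl] add [iji,rrh] -> 8 lines: yeviq isip iji rrh tzrqf jdg lphxt kpxq
Hunk 3: at line 3 remove [tzrqf,jdg] add [xsiug] -> 7 lines: yeviq isip iji rrh xsiug lphxt kpxq
Hunk 4: at line 2 remove [rrh] add [gjb] -> 7 lines: yeviq isip iji gjb xsiug lphxt kpxq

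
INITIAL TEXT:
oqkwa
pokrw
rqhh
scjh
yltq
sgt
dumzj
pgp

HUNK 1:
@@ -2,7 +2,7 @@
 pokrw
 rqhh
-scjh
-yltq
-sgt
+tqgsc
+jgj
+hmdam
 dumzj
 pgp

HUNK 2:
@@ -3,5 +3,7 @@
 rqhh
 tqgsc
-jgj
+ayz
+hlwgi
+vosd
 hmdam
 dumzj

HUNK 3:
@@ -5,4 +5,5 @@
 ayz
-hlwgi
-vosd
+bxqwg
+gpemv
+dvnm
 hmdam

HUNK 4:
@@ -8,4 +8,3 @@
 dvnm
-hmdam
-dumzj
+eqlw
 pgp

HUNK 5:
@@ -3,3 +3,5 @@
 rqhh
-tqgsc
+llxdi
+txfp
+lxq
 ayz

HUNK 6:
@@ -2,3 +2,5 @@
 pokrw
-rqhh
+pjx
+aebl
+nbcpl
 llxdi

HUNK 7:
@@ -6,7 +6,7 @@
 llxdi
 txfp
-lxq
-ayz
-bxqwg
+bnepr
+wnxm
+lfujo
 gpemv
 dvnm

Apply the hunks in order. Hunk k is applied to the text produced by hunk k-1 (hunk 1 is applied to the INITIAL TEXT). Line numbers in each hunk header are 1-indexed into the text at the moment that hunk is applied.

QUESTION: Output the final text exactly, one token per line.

Answer: oqkwa
pokrw
pjx
aebl
nbcpl
llxdi
txfp
bnepr
wnxm
lfujo
gpemv
dvnm
eqlw
pgp

Derivation:
Hunk 1: at line 2 remove [scjh,yltq,sgt] add [tqgsc,jgj,hmdam] -> 8 lines: oqkwa pokrw rqhh tqgsc jgj hmdam dumzj pgp
Hunk 2: at line 3 remove [jgj] add [ayz,hlwgi,vosd] -> 10 lines: oqkwa pokrw rqhh tqgsc ayz hlwgi vosd hmdam dumzj pgp
Hunk 3: at line 5 remove [hlwgi,vosd] add [bxqwg,gpemv,dvnm] -> 11 lines: oqkwa pokrw rqhh tqgsc ayz bxqwg gpemv dvnm hmdam dumzj pgp
Hunk 4: at line 8 remove [hmdam,dumzj] add [eqlw] -> 10 lines: oqkwa pokrw rqhh tqgsc ayz bxqwg gpemv dvnm eqlw pgp
Hunk 5: at line 3 remove [tqgsc] add [llxdi,txfp,lxq] -> 12 lines: oqkwa pokrw rqhh llxdi txfp lxq ayz bxqwg gpemv dvnm eqlw pgp
Hunk 6: at line 2 remove [rqhh] add [pjx,aebl,nbcpl] -> 14 lines: oqkwa pokrw pjx aebl nbcpl llxdi txfp lxq ayz bxqwg gpemv dvnm eqlw pgp
Hunk 7: at line 6 remove [lxq,ayz,bxqwg] add [bnepr,wnxm,lfujo] -> 14 lines: oqkwa pokrw pjx aebl nbcpl llxdi txfp bnepr wnxm lfujo gpemv dvnm eqlw pgp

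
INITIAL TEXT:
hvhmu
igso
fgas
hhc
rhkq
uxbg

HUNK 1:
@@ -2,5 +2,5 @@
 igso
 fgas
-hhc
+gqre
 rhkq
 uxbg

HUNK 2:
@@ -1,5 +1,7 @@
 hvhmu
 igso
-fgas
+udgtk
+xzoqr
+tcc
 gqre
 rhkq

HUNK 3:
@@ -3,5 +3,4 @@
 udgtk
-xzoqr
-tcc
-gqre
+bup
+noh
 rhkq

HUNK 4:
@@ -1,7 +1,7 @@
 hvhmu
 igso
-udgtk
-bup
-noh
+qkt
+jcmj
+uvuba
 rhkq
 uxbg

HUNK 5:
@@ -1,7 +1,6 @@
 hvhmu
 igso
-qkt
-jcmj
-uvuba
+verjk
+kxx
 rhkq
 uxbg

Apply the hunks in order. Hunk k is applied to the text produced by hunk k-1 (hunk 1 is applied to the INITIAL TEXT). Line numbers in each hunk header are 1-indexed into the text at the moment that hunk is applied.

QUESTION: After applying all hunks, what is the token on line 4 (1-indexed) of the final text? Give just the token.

Hunk 1: at line 2 remove [hhc] add [gqre] -> 6 lines: hvhmu igso fgas gqre rhkq uxbg
Hunk 2: at line 1 remove [fgas] add [udgtk,xzoqr,tcc] -> 8 lines: hvhmu igso udgtk xzoqr tcc gqre rhkq uxbg
Hunk 3: at line 3 remove [xzoqr,tcc,gqre] add [bup,noh] -> 7 lines: hvhmu igso udgtk bup noh rhkq uxbg
Hunk 4: at line 1 remove [udgtk,bup,noh] add [qkt,jcmj,uvuba] -> 7 lines: hvhmu igso qkt jcmj uvuba rhkq uxbg
Hunk 5: at line 1 remove [qkt,jcmj,uvuba] add [verjk,kxx] -> 6 lines: hvhmu igso verjk kxx rhkq uxbg
Final line 4: kxx

Answer: kxx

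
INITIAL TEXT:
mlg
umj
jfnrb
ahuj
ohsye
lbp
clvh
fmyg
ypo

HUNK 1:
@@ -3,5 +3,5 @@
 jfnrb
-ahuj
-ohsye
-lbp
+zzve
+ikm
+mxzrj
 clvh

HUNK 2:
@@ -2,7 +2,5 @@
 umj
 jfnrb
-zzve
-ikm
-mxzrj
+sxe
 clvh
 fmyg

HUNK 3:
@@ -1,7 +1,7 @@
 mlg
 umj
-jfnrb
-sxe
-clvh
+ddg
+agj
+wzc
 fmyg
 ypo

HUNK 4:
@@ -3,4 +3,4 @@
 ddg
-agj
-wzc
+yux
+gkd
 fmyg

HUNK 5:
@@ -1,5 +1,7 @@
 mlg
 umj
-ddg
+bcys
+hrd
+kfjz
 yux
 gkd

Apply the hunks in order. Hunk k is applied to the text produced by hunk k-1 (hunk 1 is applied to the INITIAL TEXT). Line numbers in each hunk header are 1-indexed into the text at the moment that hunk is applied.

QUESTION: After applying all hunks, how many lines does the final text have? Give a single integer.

Hunk 1: at line 3 remove [ahuj,ohsye,lbp] add [zzve,ikm,mxzrj] -> 9 lines: mlg umj jfnrb zzve ikm mxzrj clvh fmyg ypo
Hunk 2: at line 2 remove [zzve,ikm,mxzrj] add [sxe] -> 7 lines: mlg umj jfnrb sxe clvh fmyg ypo
Hunk 3: at line 1 remove [jfnrb,sxe,clvh] add [ddg,agj,wzc] -> 7 lines: mlg umj ddg agj wzc fmyg ypo
Hunk 4: at line 3 remove [agj,wzc] add [yux,gkd] -> 7 lines: mlg umj ddg yux gkd fmyg ypo
Hunk 5: at line 1 remove [ddg] add [bcys,hrd,kfjz] -> 9 lines: mlg umj bcys hrd kfjz yux gkd fmyg ypo
Final line count: 9

Answer: 9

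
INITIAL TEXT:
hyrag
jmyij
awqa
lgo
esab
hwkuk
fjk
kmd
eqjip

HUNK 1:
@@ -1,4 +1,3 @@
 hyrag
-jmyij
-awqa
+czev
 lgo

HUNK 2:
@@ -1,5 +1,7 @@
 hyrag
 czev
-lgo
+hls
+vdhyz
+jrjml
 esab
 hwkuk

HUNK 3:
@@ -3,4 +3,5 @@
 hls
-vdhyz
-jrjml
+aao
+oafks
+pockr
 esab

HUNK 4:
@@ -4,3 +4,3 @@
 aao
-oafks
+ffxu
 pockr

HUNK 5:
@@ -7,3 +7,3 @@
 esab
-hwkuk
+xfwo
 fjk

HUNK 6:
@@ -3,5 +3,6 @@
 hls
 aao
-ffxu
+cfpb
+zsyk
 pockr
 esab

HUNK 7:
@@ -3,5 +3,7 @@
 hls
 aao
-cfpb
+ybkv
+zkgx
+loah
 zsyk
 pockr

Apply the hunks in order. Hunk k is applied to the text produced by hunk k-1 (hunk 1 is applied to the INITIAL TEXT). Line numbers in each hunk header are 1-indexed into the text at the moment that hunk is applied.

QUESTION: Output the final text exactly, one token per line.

Answer: hyrag
czev
hls
aao
ybkv
zkgx
loah
zsyk
pockr
esab
xfwo
fjk
kmd
eqjip

Derivation:
Hunk 1: at line 1 remove [jmyij,awqa] add [czev] -> 8 lines: hyrag czev lgo esab hwkuk fjk kmd eqjip
Hunk 2: at line 1 remove [lgo] add [hls,vdhyz,jrjml] -> 10 lines: hyrag czev hls vdhyz jrjml esab hwkuk fjk kmd eqjip
Hunk 3: at line 3 remove [vdhyz,jrjml] add [aao,oafks,pockr] -> 11 lines: hyrag czev hls aao oafks pockr esab hwkuk fjk kmd eqjip
Hunk 4: at line 4 remove [oafks] add [ffxu] -> 11 lines: hyrag czev hls aao ffxu pockr esab hwkuk fjk kmd eqjip
Hunk 5: at line 7 remove [hwkuk] add [xfwo] -> 11 lines: hyrag czev hls aao ffxu pockr esab xfwo fjk kmd eqjip
Hunk 6: at line 3 remove [ffxu] add [cfpb,zsyk] -> 12 lines: hyrag czev hls aao cfpb zsyk pockr esab xfwo fjk kmd eqjip
Hunk 7: at line 3 remove [cfpb] add [ybkv,zkgx,loah] -> 14 lines: hyrag czev hls aao ybkv zkgx loah zsyk pockr esab xfwo fjk kmd eqjip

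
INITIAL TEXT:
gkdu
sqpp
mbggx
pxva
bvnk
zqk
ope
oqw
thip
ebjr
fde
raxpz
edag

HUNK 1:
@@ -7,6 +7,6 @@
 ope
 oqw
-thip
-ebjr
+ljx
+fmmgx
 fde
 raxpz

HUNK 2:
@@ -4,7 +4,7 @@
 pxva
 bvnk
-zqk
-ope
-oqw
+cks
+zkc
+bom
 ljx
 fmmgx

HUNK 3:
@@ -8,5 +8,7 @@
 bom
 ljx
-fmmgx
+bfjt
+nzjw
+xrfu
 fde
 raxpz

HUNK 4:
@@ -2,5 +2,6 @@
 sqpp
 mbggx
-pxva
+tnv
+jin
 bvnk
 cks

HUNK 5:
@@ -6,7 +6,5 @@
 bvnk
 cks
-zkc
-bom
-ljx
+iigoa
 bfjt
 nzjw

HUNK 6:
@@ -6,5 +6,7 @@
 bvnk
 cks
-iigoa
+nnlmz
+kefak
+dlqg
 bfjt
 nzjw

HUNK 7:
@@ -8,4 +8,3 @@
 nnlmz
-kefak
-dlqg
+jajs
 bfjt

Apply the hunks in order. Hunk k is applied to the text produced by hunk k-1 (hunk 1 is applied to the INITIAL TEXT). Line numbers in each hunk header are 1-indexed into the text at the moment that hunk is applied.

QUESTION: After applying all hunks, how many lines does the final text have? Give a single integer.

Answer: 15

Derivation:
Hunk 1: at line 7 remove [thip,ebjr] add [ljx,fmmgx] -> 13 lines: gkdu sqpp mbggx pxva bvnk zqk ope oqw ljx fmmgx fde raxpz edag
Hunk 2: at line 4 remove [zqk,ope,oqw] add [cks,zkc,bom] -> 13 lines: gkdu sqpp mbggx pxva bvnk cks zkc bom ljx fmmgx fde raxpz edag
Hunk 3: at line 8 remove [fmmgx] add [bfjt,nzjw,xrfu] -> 15 lines: gkdu sqpp mbggx pxva bvnk cks zkc bom ljx bfjt nzjw xrfu fde raxpz edag
Hunk 4: at line 2 remove [pxva] add [tnv,jin] -> 16 lines: gkdu sqpp mbggx tnv jin bvnk cks zkc bom ljx bfjt nzjw xrfu fde raxpz edag
Hunk 5: at line 6 remove [zkc,bom,ljx] add [iigoa] -> 14 lines: gkdu sqpp mbggx tnv jin bvnk cks iigoa bfjt nzjw xrfu fde raxpz edag
Hunk 6: at line 6 remove [iigoa] add [nnlmz,kefak,dlqg] -> 16 lines: gkdu sqpp mbggx tnv jin bvnk cks nnlmz kefak dlqg bfjt nzjw xrfu fde raxpz edag
Hunk 7: at line 8 remove [kefak,dlqg] add [jajs] -> 15 lines: gkdu sqpp mbggx tnv jin bvnk cks nnlmz jajs bfjt nzjw xrfu fde raxpz edag
Final line count: 15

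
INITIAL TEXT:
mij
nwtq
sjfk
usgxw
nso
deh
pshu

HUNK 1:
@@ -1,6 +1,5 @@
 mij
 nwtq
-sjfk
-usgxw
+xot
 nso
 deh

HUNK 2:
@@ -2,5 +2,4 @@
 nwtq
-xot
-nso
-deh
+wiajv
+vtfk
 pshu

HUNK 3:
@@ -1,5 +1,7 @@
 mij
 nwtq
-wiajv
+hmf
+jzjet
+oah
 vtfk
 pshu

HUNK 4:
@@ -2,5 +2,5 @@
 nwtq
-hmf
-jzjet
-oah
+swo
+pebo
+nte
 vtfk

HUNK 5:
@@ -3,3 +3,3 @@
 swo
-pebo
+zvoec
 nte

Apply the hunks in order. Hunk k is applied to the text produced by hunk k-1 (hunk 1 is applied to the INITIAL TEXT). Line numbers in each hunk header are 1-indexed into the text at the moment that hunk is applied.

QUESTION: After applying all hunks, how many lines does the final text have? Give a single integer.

Hunk 1: at line 1 remove [sjfk,usgxw] add [xot] -> 6 lines: mij nwtq xot nso deh pshu
Hunk 2: at line 2 remove [xot,nso,deh] add [wiajv,vtfk] -> 5 lines: mij nwtq wiajv vtfk pshu
Hunk 3: at line 1 remove [wiajv] add [hmf,jzjet,oah] -> 7 lines: mij nwtq hmf jzjet oah vtfk pshu
Hunk 4: at line 2 remove [hmf,jzjet,oah] add [swo,pebo,nte] -> 7 lines: mij nwtq swo pebo nte vtfk pshu
Hunk 5: at line 3 remove [pebo] add [zvoec] -> 7 lines: mij nwtq swo zvoec nte vtfk pshu
Final line count: 7

Answer: 7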